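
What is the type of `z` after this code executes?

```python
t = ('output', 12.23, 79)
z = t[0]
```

Index 0 of tuple is 'output' which is str

str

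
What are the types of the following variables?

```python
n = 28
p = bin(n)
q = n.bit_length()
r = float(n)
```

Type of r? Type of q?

float() returns float; int.bit_length() returns int

float, int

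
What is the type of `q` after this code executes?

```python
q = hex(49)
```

hex() returns str representation

str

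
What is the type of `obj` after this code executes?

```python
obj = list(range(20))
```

list(range(...)) returns list

list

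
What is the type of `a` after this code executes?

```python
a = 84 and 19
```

'and' returns the last value when all truthy (19, which is int)

int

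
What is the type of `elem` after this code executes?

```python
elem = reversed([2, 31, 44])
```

reversed() on a list returns a list_reverseiterator

list_reverseiterator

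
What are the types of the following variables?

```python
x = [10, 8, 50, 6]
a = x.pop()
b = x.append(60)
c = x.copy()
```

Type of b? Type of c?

list.append() returns None; list.copy() returns list

NoneType, list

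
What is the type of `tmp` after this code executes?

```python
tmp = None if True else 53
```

Ternary: condition is True, if branch (None) taken → NoneType

NoneType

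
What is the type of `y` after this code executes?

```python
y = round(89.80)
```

round() with no ndigits arg returns int

int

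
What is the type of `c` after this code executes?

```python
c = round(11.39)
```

round() with no ndigits arg returns int

int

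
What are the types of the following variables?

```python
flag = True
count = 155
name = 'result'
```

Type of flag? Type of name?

flag is bool; name is str

bool, str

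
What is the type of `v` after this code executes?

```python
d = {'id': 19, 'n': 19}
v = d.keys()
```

.keys() returns a dict_keys view object

dict_keys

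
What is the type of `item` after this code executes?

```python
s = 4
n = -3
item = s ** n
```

int ** negative int returns float

float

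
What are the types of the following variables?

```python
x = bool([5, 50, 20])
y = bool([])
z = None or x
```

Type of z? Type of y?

None or <bool> returns the bool; bool() returns bool

bool, bool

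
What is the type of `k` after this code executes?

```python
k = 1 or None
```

'or' returns first truthy value (1, int)

int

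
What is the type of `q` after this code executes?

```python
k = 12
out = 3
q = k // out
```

int // int returns int (12 // 3 = 4)

int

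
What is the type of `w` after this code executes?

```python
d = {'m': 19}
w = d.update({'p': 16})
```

dict.update() returns None

NoneType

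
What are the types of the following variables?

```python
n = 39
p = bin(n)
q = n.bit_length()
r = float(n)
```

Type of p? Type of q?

bin() returns str; int.bit_length() returns int

str, int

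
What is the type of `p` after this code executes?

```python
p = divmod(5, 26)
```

divmod() returns a tuple (quotient, remainder)

tuple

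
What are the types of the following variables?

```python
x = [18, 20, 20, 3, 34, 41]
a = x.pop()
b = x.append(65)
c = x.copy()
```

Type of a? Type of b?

list.pop() returns the element (int); list.append() returns None

int, NoneType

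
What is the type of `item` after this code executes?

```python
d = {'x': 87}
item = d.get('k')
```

dict.get() returns None when key 'k' is not found and no default given

NoneType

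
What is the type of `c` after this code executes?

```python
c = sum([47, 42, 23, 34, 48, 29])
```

sum() of ints returns int

int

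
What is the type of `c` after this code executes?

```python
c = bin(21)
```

bin() returns str representation

str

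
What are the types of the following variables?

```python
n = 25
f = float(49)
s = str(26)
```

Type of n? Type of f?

n is int; f is float

int, float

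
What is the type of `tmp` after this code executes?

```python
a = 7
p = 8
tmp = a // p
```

int // int returns int (7 // 8 = 0)

int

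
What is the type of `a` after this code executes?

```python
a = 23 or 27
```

'or' returns the first truthy value (23, which is int)

int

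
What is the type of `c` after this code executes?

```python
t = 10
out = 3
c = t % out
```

int % int returns int (10 % 3 = 1)

int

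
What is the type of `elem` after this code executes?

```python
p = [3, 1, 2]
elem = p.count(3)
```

list.count() returns int

int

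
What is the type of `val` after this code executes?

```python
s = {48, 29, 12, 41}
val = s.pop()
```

Popping from a set of ints returns int

int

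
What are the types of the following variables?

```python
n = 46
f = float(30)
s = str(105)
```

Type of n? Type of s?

n is int; s is str

int, str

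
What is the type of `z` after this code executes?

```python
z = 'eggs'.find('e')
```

str.find() returns int (index, or -1)

int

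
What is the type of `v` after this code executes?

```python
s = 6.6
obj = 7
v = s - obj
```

float - int returns float (6.6 - 7 = -0.4)

float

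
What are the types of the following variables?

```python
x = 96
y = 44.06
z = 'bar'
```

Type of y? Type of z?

y is float; z is str

float, str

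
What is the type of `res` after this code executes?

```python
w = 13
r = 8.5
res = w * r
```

int * float returns float (13 * 8.5 = 110.5)

float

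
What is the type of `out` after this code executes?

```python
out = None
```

None has type NoneType

NoneType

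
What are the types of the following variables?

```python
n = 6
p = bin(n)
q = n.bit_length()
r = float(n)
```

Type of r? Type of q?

float() returns float; int.bit_length() returns int

float, int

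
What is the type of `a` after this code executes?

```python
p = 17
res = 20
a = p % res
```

int % int returns int (17 % 20 = 17)

int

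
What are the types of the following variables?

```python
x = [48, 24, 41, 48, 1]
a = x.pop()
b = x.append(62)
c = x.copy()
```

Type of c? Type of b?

list.copy() returns list; list.append() returns None

list, NoneType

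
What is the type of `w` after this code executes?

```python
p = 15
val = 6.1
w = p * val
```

int * float returns float (15 * 6.1 = 91.5)

float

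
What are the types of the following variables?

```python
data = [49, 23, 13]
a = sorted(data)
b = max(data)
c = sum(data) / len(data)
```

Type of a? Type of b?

sorted() returns list; max of ints returns int

list, int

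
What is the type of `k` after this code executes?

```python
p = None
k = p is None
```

'is' comparison returns bool

bool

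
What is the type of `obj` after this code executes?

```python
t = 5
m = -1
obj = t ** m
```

int ** negative int returns float

float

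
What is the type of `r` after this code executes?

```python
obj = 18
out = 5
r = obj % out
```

int % int returns int (18 % 5 = 3)

int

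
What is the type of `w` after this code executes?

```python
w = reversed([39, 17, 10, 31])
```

reversed() on a list returns a list_reverseiterator

list_reverseiterator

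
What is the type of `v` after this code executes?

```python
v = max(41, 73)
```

max() of ints returns int

int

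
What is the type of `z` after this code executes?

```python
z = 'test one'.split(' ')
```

str.split() returns list

list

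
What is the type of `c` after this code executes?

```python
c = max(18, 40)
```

max() of ints returns int

int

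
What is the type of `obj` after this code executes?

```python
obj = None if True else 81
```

Ternary: condition is True, if branch (None) taken → NoneType

NoneType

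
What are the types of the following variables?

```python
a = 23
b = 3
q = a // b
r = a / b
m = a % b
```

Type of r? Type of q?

int / int returns float; int // int returns int

float, int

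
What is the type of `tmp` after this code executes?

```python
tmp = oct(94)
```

oct() returns str representation

str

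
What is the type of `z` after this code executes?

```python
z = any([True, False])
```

any() returns bool

bool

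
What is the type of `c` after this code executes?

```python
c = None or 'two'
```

'or' with None returns the other value ('two', str)

str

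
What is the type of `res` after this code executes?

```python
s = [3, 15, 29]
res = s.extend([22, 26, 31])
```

list.extend() returns None

NoneType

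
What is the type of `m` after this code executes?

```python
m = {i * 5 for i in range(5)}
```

A set comprehension {expr for x in iterable} produces a set

set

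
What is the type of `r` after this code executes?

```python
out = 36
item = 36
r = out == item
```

Equality comparison returns bool

bool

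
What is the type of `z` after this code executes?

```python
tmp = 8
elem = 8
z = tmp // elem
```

int // int returns int (8 // 8 = 1)

int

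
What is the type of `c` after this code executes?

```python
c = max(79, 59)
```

max() of ints returns int

int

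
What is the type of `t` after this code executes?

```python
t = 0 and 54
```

'and' returns the first falsy value (0, which is int)

int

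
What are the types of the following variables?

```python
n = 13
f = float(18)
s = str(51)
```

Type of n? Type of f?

n is int; f is float

int, float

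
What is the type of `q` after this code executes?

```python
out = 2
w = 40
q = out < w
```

Comparison operators return bool

bool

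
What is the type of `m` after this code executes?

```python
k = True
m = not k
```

'not' always returns bool

bool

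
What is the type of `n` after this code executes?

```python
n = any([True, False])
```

any() returns bool

bool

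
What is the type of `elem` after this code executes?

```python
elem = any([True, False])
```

any() returns bool

bool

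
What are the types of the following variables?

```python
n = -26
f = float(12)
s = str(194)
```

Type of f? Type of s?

f is float; s is str

float, str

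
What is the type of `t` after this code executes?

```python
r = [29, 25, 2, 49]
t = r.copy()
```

list.copy() returns list

list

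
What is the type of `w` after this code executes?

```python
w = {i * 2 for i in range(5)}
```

A set comprehension {expr for x in iterable} produces a set

set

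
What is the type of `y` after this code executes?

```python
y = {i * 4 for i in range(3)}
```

A set comprehension {expr for x in iterable} produces a set

set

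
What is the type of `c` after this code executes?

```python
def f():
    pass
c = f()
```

A function with no return statement returns None

NoneType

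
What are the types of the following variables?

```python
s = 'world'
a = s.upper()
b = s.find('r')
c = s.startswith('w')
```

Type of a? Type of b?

str.upper() returns str; str.find() returns int

str, int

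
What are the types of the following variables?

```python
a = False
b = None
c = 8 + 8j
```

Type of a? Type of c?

a is bool; c is complex

bool, complex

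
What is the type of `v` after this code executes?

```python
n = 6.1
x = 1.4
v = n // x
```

float // float returns float (floor division preserves float type)

float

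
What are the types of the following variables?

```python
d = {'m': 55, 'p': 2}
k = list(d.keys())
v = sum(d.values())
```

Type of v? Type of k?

sum of int values returns int; list(...) returns list

int, list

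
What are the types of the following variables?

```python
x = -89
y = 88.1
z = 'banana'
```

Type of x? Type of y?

x is int; y is float

int, float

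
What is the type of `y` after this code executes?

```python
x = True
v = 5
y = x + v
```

bool + int returns int (True is 1, so 1 + 5 = 6)

int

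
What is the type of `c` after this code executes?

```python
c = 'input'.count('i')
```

str.count() returns int

int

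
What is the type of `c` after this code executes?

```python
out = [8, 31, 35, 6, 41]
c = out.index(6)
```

list.index() returns int

int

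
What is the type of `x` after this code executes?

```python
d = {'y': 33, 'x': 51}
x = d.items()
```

dict.items() returns a dict_items view

dict_items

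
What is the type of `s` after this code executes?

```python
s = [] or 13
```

'or' returns first truthy value (13, which is int)

int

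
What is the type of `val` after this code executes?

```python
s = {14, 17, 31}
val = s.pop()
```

Popping from a set of ints returns int

int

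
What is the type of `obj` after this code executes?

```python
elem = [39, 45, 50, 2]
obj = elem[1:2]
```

Slicing a list always returns a list

list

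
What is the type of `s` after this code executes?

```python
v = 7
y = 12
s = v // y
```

int // int returns int (7 // 12 = 0)

int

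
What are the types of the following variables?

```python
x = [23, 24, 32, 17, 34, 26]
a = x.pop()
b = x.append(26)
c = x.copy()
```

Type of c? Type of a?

list.copy() returns list; list.pop() returns the element (int)

list, int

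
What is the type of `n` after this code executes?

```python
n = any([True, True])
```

any() returns bool

bool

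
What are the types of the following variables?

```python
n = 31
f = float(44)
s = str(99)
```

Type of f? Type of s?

f is float; s is str

float, str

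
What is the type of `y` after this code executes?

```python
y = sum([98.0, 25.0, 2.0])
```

sum() of floats returns float

float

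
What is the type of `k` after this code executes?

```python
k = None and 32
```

'and' returns first falsy value (None)

NoneType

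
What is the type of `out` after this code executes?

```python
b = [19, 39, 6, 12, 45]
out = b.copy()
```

list.copy() returns list

list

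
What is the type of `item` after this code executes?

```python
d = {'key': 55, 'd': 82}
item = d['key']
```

Accessing dict[str, int] with key 'key' returns int value 55

int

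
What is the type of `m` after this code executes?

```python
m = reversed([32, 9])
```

reversed() on a list returns a list_reverseiterator

list_reverseiterator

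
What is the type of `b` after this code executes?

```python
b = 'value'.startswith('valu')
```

str.startswith() returns bool

bool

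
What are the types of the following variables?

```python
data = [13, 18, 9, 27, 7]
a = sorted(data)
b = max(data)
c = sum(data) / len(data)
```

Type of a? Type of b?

sorted() returns list; max of ints returns int

list, int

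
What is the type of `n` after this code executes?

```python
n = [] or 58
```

'or' returns first truthy value (58, which is int)

int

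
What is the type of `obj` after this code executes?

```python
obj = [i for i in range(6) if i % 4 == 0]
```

A list comprehension [...] produces a list

list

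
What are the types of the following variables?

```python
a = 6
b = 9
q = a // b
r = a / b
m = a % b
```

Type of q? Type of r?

int // int returns int; int / int returns float

int, float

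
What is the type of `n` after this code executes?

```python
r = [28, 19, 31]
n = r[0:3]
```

Slicing a list always returns a list

list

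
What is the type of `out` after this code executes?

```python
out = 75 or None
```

'or' returns first truthy value (75, int)

int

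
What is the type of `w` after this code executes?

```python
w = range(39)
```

range() returns a range object

range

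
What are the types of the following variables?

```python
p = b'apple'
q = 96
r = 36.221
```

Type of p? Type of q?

p is bytes; q is int

bytes, int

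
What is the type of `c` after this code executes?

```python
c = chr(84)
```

chr() returns str (single character)

str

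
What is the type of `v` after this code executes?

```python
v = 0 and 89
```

'and' returns the first falsy value (0, which is int)

int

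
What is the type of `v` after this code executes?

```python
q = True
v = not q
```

'not' always returns bool

bool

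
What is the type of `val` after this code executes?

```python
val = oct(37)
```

oct() returns str representation

str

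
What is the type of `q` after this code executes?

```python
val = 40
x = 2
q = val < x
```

Comparison operators return bool

bool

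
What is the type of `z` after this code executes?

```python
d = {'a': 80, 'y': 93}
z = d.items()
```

dict.items() returns a dict_items view

dict_items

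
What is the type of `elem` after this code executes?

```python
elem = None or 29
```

'or' with None returns the other value (29, int)

int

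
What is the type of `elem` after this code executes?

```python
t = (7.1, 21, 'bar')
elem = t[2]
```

Index 2 of tuple is 'bar' which is str

str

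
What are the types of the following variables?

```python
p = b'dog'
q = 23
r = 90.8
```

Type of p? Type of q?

p is bytes; q is int

bytes, int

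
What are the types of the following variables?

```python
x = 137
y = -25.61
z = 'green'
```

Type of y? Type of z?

y is float; z is str

float, str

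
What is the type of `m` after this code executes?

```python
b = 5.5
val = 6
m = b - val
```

float - int returns float (5.5 - 6 = -0.5)

float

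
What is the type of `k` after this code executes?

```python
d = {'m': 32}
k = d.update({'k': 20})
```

dict.update() returns None

NoneType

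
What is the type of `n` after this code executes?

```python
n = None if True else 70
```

Ternary: condition is True, if branch (None) taken → NoneType

NoneType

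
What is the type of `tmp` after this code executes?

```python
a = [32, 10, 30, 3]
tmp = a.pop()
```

list.pop() returns the popped element (int here)

int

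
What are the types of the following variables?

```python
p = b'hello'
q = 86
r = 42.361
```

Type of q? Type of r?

q is int; r is float

int, float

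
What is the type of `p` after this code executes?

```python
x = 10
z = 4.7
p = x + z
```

int + float returns float (10 + 4.7 = 14.7)

float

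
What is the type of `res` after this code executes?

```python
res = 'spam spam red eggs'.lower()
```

str.lower() returns str

str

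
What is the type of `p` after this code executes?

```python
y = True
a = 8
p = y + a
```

bool + int returns int (True is 1, so 1 + 8 = 9)

int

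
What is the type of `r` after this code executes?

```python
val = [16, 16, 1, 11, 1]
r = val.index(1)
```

list.index() returns int

int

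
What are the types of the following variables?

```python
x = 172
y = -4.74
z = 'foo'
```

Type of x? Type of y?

x is int; y is float

int, float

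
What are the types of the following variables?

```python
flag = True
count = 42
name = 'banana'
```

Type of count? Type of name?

count is int; name is str

int, str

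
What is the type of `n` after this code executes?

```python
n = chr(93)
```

chr() returns str (single character)

str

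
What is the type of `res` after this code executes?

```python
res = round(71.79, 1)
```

round() with ndigits arg returns float

float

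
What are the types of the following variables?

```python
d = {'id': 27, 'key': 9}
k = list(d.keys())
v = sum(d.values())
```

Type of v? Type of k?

sum of int values returns int; list(...) returns list

int, list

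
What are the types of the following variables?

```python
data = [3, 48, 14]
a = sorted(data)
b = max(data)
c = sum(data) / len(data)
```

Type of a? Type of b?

sorted() returns list; max of ints returns int

list, int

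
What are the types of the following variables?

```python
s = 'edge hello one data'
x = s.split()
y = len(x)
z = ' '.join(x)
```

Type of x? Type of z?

str.split() returns list; str.join() returns str

list, str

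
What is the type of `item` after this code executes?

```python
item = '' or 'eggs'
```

'or' returns first truthy value ('eggs', which is str)

str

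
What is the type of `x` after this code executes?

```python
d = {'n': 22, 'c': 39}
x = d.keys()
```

.keys() returns a dict_keys view object

dict_keys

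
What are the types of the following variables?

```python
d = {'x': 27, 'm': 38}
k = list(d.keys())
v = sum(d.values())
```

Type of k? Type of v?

list(...) returns list; sum of int values returns int

list, int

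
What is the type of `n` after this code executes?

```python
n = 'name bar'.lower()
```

str.lower() returns str

str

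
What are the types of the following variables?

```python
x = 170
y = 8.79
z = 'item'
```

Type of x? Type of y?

x is int; y is float

int, float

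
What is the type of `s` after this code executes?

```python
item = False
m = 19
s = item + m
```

bool + int returns int (False is 0, so 0 + 19 = 19)

int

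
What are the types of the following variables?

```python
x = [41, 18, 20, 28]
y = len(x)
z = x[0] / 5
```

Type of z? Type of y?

int / int returns float; len() returns int

float, int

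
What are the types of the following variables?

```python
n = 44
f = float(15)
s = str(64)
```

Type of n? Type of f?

n is int; f is float

int, float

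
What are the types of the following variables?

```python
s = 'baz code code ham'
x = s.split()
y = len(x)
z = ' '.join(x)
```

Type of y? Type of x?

len() returns int; str.split() returns list

int, list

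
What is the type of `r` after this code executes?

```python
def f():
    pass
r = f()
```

A function with no return statement returns None

NoneType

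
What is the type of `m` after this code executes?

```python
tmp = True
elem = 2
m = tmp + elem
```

bool + int returns int (True is 1, so 1 + 2 = 3)

int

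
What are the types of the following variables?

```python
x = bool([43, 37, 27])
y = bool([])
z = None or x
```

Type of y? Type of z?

bool() returns bool; None or <bool> returns the bool

bool, bool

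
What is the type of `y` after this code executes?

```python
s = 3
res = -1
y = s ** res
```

int ** negative int returns float

float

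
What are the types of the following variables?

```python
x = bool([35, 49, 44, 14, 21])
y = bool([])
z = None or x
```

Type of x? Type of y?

bool() returns bool; bool() returns bool

bool, bool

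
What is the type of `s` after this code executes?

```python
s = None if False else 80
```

Ternary: condition is False, else branch (80) taken → int

int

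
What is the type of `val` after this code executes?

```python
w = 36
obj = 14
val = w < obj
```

Comparison operators return bool

bool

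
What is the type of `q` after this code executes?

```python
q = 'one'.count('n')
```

str.count() returns int

int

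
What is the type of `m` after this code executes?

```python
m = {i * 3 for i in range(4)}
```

A set comprehension {expr for x in iterable} produces a set

set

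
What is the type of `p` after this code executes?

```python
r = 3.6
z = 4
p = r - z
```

float - int returns float (3.6 - 4 = -0.4)

float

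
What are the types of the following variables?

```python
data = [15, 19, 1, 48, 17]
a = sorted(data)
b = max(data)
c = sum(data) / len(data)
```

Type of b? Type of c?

max of ints returns int; int / int returns float

int, float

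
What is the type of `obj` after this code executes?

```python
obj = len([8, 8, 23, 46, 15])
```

len() always returns int

int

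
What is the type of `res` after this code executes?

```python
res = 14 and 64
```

'and' returns the last value when all truthy (64, which is int)

int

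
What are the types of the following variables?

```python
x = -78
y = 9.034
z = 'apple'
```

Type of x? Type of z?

x is int; z is str

int, str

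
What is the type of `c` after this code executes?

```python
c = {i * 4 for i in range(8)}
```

A set comprehension {expr for x in iterable} produces a set

set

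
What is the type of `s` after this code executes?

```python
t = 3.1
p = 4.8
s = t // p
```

float // float returns float (floor division preserves float type)

float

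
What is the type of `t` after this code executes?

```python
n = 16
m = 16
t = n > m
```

Comparison operators return bool

bool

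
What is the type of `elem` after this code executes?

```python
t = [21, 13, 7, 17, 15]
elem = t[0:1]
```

Slicing a list always returns a list

list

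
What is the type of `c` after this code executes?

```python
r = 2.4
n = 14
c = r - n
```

float - int returns float (2.4 - 14 = -11.6)

float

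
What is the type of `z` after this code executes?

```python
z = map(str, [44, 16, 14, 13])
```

map() returns a map iterator object

map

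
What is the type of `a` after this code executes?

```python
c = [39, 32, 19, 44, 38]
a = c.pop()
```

list.pop() returns the popped element (int here)

int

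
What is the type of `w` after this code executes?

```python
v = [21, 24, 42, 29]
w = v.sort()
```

list.sort() returns None (sorts in place)

NoneType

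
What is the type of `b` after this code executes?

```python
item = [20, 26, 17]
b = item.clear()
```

list.clear() returns None

NoneType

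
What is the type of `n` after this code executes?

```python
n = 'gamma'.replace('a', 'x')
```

str.replace() returns str

str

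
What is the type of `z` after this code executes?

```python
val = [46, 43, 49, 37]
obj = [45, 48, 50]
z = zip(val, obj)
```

zip() returns a zip iterator object

zip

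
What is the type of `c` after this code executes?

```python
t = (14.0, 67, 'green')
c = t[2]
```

Index 2 of tuple is 'green' which is str

str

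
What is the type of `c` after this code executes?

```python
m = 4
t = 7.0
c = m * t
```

int * float returns float (4 * 7.0 = 28.0)

float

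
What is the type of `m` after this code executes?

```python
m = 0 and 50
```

'and' returns the first falsy value (0, which is int)

int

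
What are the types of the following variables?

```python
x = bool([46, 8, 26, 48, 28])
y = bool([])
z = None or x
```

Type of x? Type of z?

bool() returns bool; None or <bool> returns the bool

bool, bool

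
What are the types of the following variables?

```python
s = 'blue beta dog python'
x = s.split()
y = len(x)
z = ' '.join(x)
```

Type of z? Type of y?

str.join() returns str; len() returns int

str, int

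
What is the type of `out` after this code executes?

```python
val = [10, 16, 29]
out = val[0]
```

Indexing a list of ints returns int (val[0] = 10)

int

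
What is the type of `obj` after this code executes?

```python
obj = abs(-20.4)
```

abs() of float returns float

float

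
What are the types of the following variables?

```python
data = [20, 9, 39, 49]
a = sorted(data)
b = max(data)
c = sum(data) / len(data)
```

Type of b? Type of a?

max of ints returns int; sorted() returns list

int, list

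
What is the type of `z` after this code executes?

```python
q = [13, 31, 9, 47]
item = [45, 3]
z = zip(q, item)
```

zip() returns a zip iterator object

zip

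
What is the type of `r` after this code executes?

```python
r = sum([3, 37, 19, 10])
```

sum() of ints returns int

int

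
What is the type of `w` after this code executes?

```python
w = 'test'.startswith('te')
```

str.startswith() returns bool

bool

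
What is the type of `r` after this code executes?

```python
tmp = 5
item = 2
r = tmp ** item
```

int ** positive int returns int (5 ** 2 = 25)

int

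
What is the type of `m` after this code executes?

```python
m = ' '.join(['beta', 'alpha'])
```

str.join() returns str

str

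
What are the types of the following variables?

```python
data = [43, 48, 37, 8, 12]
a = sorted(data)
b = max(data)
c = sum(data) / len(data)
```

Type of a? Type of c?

sorted() returns list; int / int returns float

list, float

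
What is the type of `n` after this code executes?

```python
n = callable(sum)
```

callable() returns bool

bool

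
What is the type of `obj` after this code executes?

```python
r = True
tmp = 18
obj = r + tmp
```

bool + int returns int (True is 1, so 1 + 18 = 19)

int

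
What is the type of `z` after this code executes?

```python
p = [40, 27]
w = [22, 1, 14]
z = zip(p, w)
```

zip() returns a zip iterator object

zip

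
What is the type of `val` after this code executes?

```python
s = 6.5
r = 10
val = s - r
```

float - int returns float (6.5 - 10 = -3.5)

float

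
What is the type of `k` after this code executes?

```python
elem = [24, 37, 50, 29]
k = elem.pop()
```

list.pop() returns the popped element (int here)

int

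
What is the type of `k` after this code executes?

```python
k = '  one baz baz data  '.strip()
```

str.strip() returns str

str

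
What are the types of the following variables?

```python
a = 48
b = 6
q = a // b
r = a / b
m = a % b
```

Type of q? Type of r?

int // int returns int; int / int returns float

int, float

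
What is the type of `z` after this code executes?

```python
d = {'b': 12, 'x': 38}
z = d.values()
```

.values() returns a dict_values view object

dict_values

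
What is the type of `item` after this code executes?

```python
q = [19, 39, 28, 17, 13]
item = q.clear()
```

list.clear() returns None

NoneType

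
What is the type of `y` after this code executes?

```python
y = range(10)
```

range() returns a range object

range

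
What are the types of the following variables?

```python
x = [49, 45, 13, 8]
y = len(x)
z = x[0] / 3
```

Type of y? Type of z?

len() returns int; int / int returns float

int, float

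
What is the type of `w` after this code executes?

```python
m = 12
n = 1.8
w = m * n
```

int * float returns float (12 * 1.8 = 21.6)

float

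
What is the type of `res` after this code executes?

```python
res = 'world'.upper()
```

str.upper() returns str

str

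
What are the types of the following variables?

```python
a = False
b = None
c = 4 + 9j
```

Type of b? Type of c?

b is NoneType; c is complex

NoneType, complex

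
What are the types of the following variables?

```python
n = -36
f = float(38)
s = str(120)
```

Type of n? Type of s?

n is int; s is str

int, str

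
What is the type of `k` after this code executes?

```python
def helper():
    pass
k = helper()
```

A function with no return statement returns None

NoneType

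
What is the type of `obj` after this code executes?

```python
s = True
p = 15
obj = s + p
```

bool + int returns int (True is 1, so 1 + 15 = 16)

int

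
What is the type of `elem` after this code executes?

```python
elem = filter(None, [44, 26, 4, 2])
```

filter() returns a filter iterator object

filter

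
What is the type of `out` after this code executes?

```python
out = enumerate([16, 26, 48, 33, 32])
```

enumerate() returns an enumerate iterator object

enumerate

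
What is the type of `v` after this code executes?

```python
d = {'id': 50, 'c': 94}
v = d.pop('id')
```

dict.pop() returns the value (int)

int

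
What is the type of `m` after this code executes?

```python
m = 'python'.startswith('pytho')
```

str.startswith() returns bool

bool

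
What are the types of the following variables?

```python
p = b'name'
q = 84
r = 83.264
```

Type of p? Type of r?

p is bytes; r is float

bytes, float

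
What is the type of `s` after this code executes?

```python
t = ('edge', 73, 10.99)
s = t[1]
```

Index 1 of tuple is 73 which is int

int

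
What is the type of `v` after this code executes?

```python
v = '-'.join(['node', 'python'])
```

str.join() returns str

str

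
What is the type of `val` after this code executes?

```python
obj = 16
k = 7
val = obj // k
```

int // int returns int (16 // 7 = 2)

int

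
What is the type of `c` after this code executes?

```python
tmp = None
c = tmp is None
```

'is' comparison returns bool

bool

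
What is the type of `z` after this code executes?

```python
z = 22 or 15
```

'or' returns the first truthy value (22, which is int)

int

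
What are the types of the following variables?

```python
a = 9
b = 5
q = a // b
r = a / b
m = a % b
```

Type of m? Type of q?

int % int returns int; int // int returns int

int, int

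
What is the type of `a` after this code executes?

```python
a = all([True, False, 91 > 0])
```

all() returns bool

bool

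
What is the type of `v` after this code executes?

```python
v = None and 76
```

'and' returns first falsy value (None)

NoneType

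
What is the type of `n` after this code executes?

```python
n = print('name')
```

print() returns None

NoneType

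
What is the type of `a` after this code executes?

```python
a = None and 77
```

'and' returns first falsy value (None)

NoneType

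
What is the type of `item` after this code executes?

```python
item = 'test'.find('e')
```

str.find() returns int (index, or -1)

int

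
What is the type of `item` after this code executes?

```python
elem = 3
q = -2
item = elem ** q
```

int ** negative int returns float

float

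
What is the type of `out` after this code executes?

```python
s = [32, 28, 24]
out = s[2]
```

Indexing a list of ints returns int (s[2] = 24)

int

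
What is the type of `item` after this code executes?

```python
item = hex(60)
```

hex() returns str representation

str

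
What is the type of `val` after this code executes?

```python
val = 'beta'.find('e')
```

str.find() returns int (index, or -1)

int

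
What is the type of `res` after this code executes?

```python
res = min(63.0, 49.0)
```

min() of floats returns float

float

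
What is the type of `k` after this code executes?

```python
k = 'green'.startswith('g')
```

str.startswith() returns bool

bool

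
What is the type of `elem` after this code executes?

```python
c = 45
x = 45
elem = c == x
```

Equality comparison returns bool

bool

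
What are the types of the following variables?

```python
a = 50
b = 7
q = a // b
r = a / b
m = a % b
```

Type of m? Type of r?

int % int returns int; int / int returns float

int, float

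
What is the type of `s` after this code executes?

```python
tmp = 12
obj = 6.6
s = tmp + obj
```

int + float returns float (12 + 6.6 = 18.6)

float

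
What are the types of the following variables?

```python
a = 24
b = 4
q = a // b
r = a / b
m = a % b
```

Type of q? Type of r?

int // int returns int; int / int returns float

int, float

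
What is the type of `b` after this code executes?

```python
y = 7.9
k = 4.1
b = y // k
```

float // float returns float (floor division preserves float type)

float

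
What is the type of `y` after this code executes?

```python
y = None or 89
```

'or' with None returns the other value (89, int)

int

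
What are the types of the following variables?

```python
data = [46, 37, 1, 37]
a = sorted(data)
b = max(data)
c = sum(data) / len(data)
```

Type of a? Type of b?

sorted() returns list; max of ints returns int

list, int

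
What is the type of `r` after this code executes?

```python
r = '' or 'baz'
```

'or' returns first truthy value ('baz', which is str)

str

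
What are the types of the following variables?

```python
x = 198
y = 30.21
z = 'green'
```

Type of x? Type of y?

x is int; y is float

int, float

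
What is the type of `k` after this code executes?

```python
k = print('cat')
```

print() returns None

NoneType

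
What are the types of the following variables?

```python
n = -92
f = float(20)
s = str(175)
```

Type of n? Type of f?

n is int; f is float

int, float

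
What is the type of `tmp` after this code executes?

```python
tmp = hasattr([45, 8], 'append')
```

hasattr() returns bool

bool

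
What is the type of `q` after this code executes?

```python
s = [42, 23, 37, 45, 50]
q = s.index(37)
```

list.index() returns int

int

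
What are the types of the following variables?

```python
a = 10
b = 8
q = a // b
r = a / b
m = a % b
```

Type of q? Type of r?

int // int returns int; int / int returns float

int, float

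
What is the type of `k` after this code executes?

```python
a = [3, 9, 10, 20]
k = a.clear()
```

list.clear() returns None

NoneType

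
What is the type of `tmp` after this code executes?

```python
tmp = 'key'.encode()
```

str.encode() returns bytes

bytes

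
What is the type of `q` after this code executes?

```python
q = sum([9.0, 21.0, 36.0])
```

sum() of floats returns float

float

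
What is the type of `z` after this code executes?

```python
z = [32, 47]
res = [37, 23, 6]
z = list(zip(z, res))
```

list(zip(...)) returns a list of tuples

list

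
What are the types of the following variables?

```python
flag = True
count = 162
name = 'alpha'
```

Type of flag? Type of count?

flag is bool; count is int

bool, int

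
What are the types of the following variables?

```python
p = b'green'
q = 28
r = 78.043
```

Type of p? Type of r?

p is bytes; r is float

bytes, float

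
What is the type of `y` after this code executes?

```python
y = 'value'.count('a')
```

str.count() returns int

int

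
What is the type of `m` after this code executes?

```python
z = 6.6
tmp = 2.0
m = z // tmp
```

float // float returns float (floor division preserves float type)

float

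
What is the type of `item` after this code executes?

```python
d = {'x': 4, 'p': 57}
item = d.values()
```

.values() returns a dict_values view object

dict_values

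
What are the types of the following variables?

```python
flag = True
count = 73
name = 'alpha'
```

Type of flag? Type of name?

flag is bool; name is str

bool, str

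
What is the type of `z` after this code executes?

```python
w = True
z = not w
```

'not' always returns bool

bool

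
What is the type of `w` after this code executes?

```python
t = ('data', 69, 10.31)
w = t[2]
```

Index 2 of tuple is 10.31 which is float

float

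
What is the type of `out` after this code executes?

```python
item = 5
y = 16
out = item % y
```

int % int returns int (5 % 16 = 5)

int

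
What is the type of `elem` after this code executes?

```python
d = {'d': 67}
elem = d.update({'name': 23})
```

dict.update() returns None

NoneType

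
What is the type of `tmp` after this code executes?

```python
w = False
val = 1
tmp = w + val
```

bool + int returns int (False is 0, so 0 + 1 = 1)

int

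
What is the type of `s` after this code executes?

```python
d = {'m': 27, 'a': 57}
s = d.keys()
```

.keys() returns a dict_keys view object

dict_keys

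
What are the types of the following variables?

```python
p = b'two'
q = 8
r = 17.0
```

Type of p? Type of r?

p is bytes; r is float

bytes, float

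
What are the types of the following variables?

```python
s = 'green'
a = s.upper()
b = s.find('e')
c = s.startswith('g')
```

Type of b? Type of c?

str.find() returns int; str.startswith() returns bool

int, bool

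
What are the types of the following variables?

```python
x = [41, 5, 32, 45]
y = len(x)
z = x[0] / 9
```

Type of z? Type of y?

int / int returns float; len() returns int

float, int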